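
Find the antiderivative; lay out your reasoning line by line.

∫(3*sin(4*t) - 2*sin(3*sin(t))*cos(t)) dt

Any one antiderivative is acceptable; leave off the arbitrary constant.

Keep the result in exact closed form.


Step 1. Rewrite: now ∫(-2*sin(3*sin(t))*cos(t)) dt + ∫(3*sin(4*t)) dt.
Step 2. Evaluate the standard form: now -3*cos(4*t)/4 + ∫(-2*sin(3*sin(t))*cos(t)) dt.
Step 3. Substitute u = sin(t), turning ∫(-2*sin(3*sin(t))*cos(t)) dt into ∫(-2*sin(3*u)) du: now -3*cos(4*t)/4 + ∫(-2*sin(3*u)) du.
Step 4. Evaluate the standard form: now -3*cos(4*t)/4 + 2*cos(3*u)/3.
Step 5. Substitute back u = sin(t): now -3*cos(4*t)/4 + 2*cos(3*sin(t))/3.
Answer: -3*cos(4*t)/4 + 2*cos(3*sin(t))/3.


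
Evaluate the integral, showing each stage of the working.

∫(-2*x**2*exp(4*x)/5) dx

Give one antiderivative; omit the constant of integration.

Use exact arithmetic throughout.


Step 1. Integrate ∫(-2*x**2*exp(4*x)/5) dx by parts with u = x**2, dv = (-2*exp(4*x)/5) dx, so v = -exp(4*x)/10: now -x**2*exp(4*x)/10 + ∫(x*exp(4*x)/5) dx.
Step 2. Integrate ∫(x*exp(4*x)/5) dx by parts with u = x, dv = (exp(4*x)/5) dx, so v = exp(4*x)/20: now -x**2*exp(4*x)/10 + x*exp(4*x)/20 + ∫(-exp(4*x)/20) dx.
Step 3. Evaluate the standard form: now -x**2*exp(4*x)/10 + x*exp(4*x)/20 - exp(4*x)/80.
Answer: -x**2*exp(4*x)/10 + x*exp(4*x)/20 - exp(4*x)/80.


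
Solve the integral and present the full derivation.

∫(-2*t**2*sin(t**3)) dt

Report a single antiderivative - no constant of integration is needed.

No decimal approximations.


Step 1. Substitute u = t**3, turning ∫(-2*t**2*sin(t**3)) dt into ∫(-2*sin(u)/3) du: now ∫(-2*sin(u)/3) du.
Step 2. Evaluate the standard form: now 2*cos(u)/3.
Step 3. Substitute back u = t**3: now 2*cos(t**3)/3.
Answer: 2*cos(t**3)/3.


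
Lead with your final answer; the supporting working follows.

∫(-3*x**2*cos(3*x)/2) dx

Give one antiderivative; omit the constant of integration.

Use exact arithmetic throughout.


The answer is -x**2*sin(3*x)/2 - x*cos(3*x)/3 + sin(3*x)/9.
Step 1. Integrate ∫(-3*x**2*cos(3*x)/2) dx by parts with u = x**2, dv = (-3*cos(3*x)/2) dx, so v = -sin(3*x)/2: now -x**2*sin(3*x)/2 + ∫(x*sin(3*x)) dx.
Step 2. Integrate ∫(x*sin(3*x)) dx by parts with u = x, dv = (sin(3*x)) dx, so v = -cos(3*x)/3: now -x**2*sin(3*x)/2 - x*cos(3*x)/3 + ∫(cos(3*x)/3) dx.
Step 3. Evaluate the standard form: now -x**2*sin(3*x)/2 - x*cos(3*x)/3 + sin(3*x)/9.
Answer: -x**2*sin(3*x)/2 - x*cos(3*x)/3 + sin(3*x)/9.


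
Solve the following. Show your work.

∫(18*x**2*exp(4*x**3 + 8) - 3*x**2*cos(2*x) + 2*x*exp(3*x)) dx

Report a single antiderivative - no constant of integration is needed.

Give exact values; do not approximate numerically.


Step 1. Rewrite: now ∫(2*x*exp(3*x)) dx + ∫(18*x**2*exp(4*x**3 + 8)) dx + ∫(-3*x**2*cos(2*x)) dx.
Step 2. Substitute u = x**3 + 2, turning ∫(18*x**2*exp(4*x**3 + 8)) dx into ∫(6*exp(4*u)) du: now ∫(2*x*exp(3*x)) dx + ∫(-3*x**2*cos(2*x)) dx + ∫(6*exp(4*u)) du.
Step 3. Evaluate the standard form: now 3*exp(4*u)/2 + ∫(2*x*exp(3*x)) dx + ∫(-3*x**2*cos(2*x)) dx.
Step 4. Substitute back u = x**3 + 2: now 3*exp(4*x**3 + 8)/2 + ∫(2*x*exp(3*x)) dx + ∫(-3*x**2*cos(2*x)) dx.
Step 5. Integrate ∫(-3*x**2*cos(2*x)) dx by parts with u = x**2, dv = (-3*cos(2*x)) dx, so v = -3*sin(2*x)/2: now -3*x**2*sin(2*x)/2 + 3*exp(4*x**3 + 8)/2 + ∫(2*x*exp(3*x)) dx + ∫(3*x*sin(2*x)) dx.
Step 6. Integrate ∫(3*x*sin(2*x)) dx by parts with u = x, dv = (3*sin(2*x)) dx, so v = -3*cos(2*x)/2: now -3*x**2*sin(2*x)/2 - 3*x*cos(2*x)/2 + 3*exp(4*x**3 + 8)/2 + ∫(2*x*exp(3*x)) dx + ∫(3*cos(2*x)/2) dx.
Step 7. Evaluate the standard form: now -3*x**2*sin(2*x)/2 - 3*x*cos(2*x)/2 + 3*exp(4*x**3 + 8)/2 + 3*sin(2*x)/4 + ∫(2*x*exp(3*x)) dx.
Step 8. Integrate ∫(2*x*exp(3*x)) dx by parts with u = x, dv = (2*exp(3*x)) dx, so v = 2*exp(3*x)/3: now -3*x**2*sin(2*x)/2 + 2*x*exp(3*x)/3 - 3*x*cos(2*x)/2 + 3*exp(4*x**3 + 8)/2 + 3*sin(2*x)/4 + ∫(-2*exp(3*x)/3) dx.
Step 9. Evaluate the standard form: now -3*x**2*sin(2*x)/2 + 2*x*exp(3*x)/3 - 3*x*cos(2*x)/2 - 2*exp(3*x)/9 + 3*exp(4*x**3 + 8)/2 + 3*sin(2*x)/4.
Answer: -3*x**2*sin(2*x)/2 + 2*x*exp(3*x)/3 - 3*x*cos(2*x)/2 - 2*exp(3*x)/9 + 3*exp(4*x**3 + 8)/2 + 3*sin(2*x)/4.


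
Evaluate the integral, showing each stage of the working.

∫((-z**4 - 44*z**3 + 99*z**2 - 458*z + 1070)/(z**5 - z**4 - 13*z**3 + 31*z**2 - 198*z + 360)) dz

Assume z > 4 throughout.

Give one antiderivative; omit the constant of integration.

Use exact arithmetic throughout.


Step 1. Decompose ∫((-z**4 - 44*z**3 + 99*z**2 - 458*z + 1070)/(z**5 - z**4 - 13*z**3 + 31*z**2 - 198*z + 360)) dz by partial fractions, (-z**4 - 44*z**3 + 99*z**2 - 458*z + 1070)/(z**5 - z**4 - 13*z**3 + 31*z**2 - 198*z + 360) = 2/(z**2 + 9) + 5/(z + 5) - 1/(z - 2) - 5/(z - 4): now ∫(-5/(z - 4)) dz + ∫(-1/(z - 2)) dz + ∫(5/(z + 5)) dz + ∫(2/(z**2 + 9)) dz.
Step 2. Evaluate the standard form [assuming z > 4]: now -5*log(z - 4) + ∫(-1/(z - 2)) dz + ∫(5/(z + 5)) dz + ∫(2/(z**2 + 9)) dz.
Step 3. Evaluate the standard form [assuming z > 2]: now -5*log(z - 4) - log(z - 2) + ∫(5/(z + 5)) dz + ∫(2/(z**2 + 9)) dz.
Step 4. Evaluate the standard form [assuming z > -5]: now -5*log(z - 4) - log(z - 2) + 5*log(z + 5) + ∫(2/(z**2 + 9)) dz.
Step 5. Evaluate the standard form: now -5*log(z - 4) - log(z - 2) + 5*log(z + 5) + 2*atan(z/3)/3.
Answer: -5*log(z - 4) - log(z - 2) + 5*log(z + 5) + 2*atan(z/3)/3.


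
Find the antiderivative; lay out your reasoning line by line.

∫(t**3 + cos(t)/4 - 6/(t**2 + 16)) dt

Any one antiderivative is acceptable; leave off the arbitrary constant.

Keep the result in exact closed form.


Step 1. Rewrite: now ∫(t**3) dt + ∫(-6/(t**2 + 16)) dt + ∫(cos(t)/4) dt.
Step 2. Evaluate the standard form: now t**4/4 + ∫(-6/(t**2 + 16)) dt + ∫(cos(t)/4) dt.
Step 3. Evaluate the standard form: now t**4/4 - 3*atan(t/4)/2 + ∫(cos(t)/4) dt.
Step 4. Evaluate the standard form: now t**4/4 + sin(t)/4 - 3*atan(t/4)/2.
Answer: t**4/4 + sin(t)/4 - 3*atan(t/4)/2.


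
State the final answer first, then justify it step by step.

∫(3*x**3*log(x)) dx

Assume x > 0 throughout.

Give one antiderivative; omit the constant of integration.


The answer is 3*x**4*log(x)/4 - 3*x**4/16.
Step 1. Integrate ∫(3*x**3*log(x)) dx by parts with u = log(x), dv = (3*x**3) dx, so v = 3*x**4/4 [assuming x > 0]: now 3*x**4*log(x)/4 + ∫(-3*x**3/4) dx.
Step 2. Evaluate the standard form: now 3*x**4*log(x)/4 - 3*x**4/16.
Answer: 3*x**4*log(x)/4 - 3*x**4/16.


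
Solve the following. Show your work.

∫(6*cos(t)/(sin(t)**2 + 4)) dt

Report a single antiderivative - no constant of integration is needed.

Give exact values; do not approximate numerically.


Step 1. Substitute u = sin(t), turning ∫(6*cos(t)/(sin(t)**2 + 4)) dt into ∫(6/(u**2 + 4)) du: now ∫(6/(u**2 + 4)) du.
Step 2. Evaluate the standard form: now 3*atan(u/2).
Step 3. Substitute back u = sin(t): now 3*atan(sin(t)/2).
Answer: 3*atan(sin(t)/2).


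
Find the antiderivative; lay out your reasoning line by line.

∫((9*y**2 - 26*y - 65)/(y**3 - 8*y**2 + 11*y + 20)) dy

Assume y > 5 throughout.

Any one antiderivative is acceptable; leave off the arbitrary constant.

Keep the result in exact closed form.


Step 1. Decompose ∫((9*y**2 - 26*y - 65)/(y**3 - 8*y**2 + 11*y + 20)) dy by partial fractions, (9*y**2 - 26*y - 65)/(y**3 - 8*y**2 + 11*y + 20) = -1/(y + 1) + 5/(y - 4) + 5/(y - 5): now ∫(5/(y - 5)) dy + ∫(5/(y - 4)) dy + ∫(-1/(y + 1)) dy.
Step 2. Evaluate the standard form [assuming y > 4]: now 5*log(y - 4) + ∫(5/(y - 5)) dy + ∫(-1/(y + 1)) dy.
Step 3. Evaluate the standard form [assuming y > -1]: now 5*log(y - 4) - log(y + 1) + ∫(5/(y - 5)) dy.
Step 4. Evaluate the standard form [assuming y > 5]: now 5*log(y - 5) + 5*log(y - 4) - log(y + 1).
Answer: 5*log(y - 5) + 5*log(y - 4) - log(y + 1).


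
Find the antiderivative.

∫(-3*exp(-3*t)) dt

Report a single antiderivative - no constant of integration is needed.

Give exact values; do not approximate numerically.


Answer: exp(-3*t).


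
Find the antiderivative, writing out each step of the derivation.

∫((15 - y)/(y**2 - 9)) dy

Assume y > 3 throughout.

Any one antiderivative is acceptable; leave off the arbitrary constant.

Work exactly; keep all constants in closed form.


Step 1. Decompose ∫((15 - y)/(y**2 - 9)) dy by partial fractions, (15 - y)/(y**2 - 9) = -3/(y + 3) + 2/(y - 3): now ∫(2/(y - 3)) dy + ∫(-3/(y + 3)) dy.
Step 2. Evaluate the standard form [assuming y > 3]: now 2*log(y - 3) + ∫(-3/(y + 3)) dy.
Step 3. Evaluate the standard form [assuming y > -3]: now 2*log(y - 3) - 3*log(y + 3).
Answer: 2*log(y - 3) - 3*log(y + 3).


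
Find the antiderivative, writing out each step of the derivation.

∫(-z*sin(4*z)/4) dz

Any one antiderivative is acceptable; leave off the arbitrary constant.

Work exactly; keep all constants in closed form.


Step 1. Integrate ∫(-z*sin(4*z)/4) dz by parts with u = z, dv = (-sin(4*z)/4) dz, so v = cos(4*z)/16: now z*cos(4*z)/16 + ∫(-cos(4*z)/16) dz.
Step 2. Evaluate the standard form: now z*cos(4*z)/16 - sin(4*z)/64.
Answer: z*cos(4*z)/16 - sin(4*z)/64.


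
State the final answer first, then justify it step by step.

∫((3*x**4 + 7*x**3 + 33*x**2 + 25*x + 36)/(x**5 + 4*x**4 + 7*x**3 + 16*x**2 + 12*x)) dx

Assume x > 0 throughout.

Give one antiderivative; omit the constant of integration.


The answer is 3*log(x) - 4*log(x + 1) + 4*log(x + 3) + 3*atan(x/2)/2.
Step 1. Decompose ∫((3*x**4 + 7*x**3 + 33*x**2 + 25*x + 36)/(x**5 + 4*x**4 + 7*x**3 + 16*x**2 + 12*x)) dx by partial fractions, (3*x**4 + 7*x**3 + 33*x**2 + 25*x + 36)/(x**5 + 4*x**4 + 7*x**3 + 16*x**2 + 12*x) = 3/(x**2 + 4) + 4/(x + 3) - 4/(x + 1) + 3/x: now ∫(3/x) dx + ∫(-4/(x + 1)) dx + ∫(4/(x + 3)) dx + ∫(3/(x**2 + 4)) dx.
Step 2. Evaluate the standard form [assuming x > 0]: now 3*log(x) + ∫(-4/(x + 1)) dx + ∫(4/(x + 3)) dx + ∫(3/(x**2 + 4)) dx.
Step 3. Evaluate the standard form [assuming x > -1]: now 3*log(x) - 4*log(x + 1) + ∫(4/(x + 3)) dx + ∫(3/(x**2 + 4)) dx.
Step 4. Evaluate the standard form [assuming x > -3]: now 3*log(x) - 4*log(x + 1) + 4*log(x + 3) + ∫(3/(x**2 + 4)) dx.
Step 5. Evaluate the standard form: now 3*log(x) - 4*log(x + 1) + 4*log(x + 3) + 3*atan(x/2)/2.
Answer: 3*log(x) - 4*log(x + 1) + 4*log(x + 3) + 3*atan(x/2)/2.


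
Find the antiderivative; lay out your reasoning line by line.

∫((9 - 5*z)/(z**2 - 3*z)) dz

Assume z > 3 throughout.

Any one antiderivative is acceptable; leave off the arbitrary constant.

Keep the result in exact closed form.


Step 1. Decompose ∫((9 - 5*z)/(z**2 - 3*z)) dz by partial fractions, (9 - 5*z)/(z**2 - 3*z) = -2/(z - 3) - 3/z: now ∫(-3/z) dz + ∫(-2/(z - 3)) dz.
Step 2. Evaluate the standard form [assuming z > 3]: now -2*log(z - 3) + ∫(-3/z) dz.
Step 3. Evaluate the standard form [assuming z > 0]: now -3*log(z) - 2*log(z - 3).
Answer: -3*log(z) - 2*log(z - 3).


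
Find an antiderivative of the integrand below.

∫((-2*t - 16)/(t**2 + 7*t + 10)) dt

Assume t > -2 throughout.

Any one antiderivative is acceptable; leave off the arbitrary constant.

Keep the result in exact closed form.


Answer: -4*log(t + 2) + 2*log(t + 5).


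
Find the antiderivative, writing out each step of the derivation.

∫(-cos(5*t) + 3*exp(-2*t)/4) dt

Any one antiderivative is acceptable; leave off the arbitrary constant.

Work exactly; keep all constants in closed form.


Step 1. Rewrite: now ∫(3*exp(-2*t)/4) dt + ∫(-cos(5*t)) dt.
Step 2. Evaluate the standard form: now -sin(5*t)/5 + ∫(3*exp(-2*t)/4) dt.
Step 3. Evaluate the standard form: now -sin(5*t)/5 - 3*exp(-2*t)/8.
Answer: -sin(5*t)/5 - 3*exp(-2*t)/8.


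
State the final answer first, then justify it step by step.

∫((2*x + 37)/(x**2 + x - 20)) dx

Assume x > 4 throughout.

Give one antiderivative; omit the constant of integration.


The answer is 5*log(x - 4) - 3*log(x + 5).
Step 1. Decompose ∫((2*x + 37)/(x**2 + x - 20)) dx by partial fractions, (2*x + 37)/(x**2 + x - 20) = -3/(x + 5) + 5/(x - 4): now ∫(5/(x - 4)) dx + ∫(-3/(x + 5)) dx.
Step 2. Evaluate the standard form [assuming x > -5]: now -3*log(x + 5) + ∫(5/(x - 4)) dx.
Step 3. Evaluate the standard form [assuming x > 4]: now 5*log(x - 4) - 3*log(x + 5).
Answer: 5*log(x - 4) - 3*log(x + 5).


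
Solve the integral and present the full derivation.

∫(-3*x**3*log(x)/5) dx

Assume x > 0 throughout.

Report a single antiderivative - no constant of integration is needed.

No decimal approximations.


Step 1. Integrate ∫(-3*x**3*log(x)/5) dx by parts with u = log(x), dv = (-3*x**3/5) dx, so v = -3*x**4/20 [assuming x > 0]: now -3*x**4*log(x)/20 + ∫(3*x**3/20) dx.
Step 2. Evaluate the standard form: now -3*x**4*log(x)/20 + 3*x**4/80.
Answer: -3*x**4*log(x)/20 + 3*x**4/80.


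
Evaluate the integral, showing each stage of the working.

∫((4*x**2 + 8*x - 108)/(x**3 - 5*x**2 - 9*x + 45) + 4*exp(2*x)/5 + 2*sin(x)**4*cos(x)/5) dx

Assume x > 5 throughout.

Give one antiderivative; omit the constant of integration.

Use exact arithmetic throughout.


Step 1. Rewrite: now ∫((4*x**2 + 8*x - 108)/(x**3 - 5*x**2 - 9*x + 45)) dx + ∫(2*sin(x)**4*cos(x)/5) dx + ∫(4*exp(2*x)/5) dx.
Step 2. Decompose ∫((4*x**2 + 8*x - 108)/(x**3 - 5*x**2 - 9*x + 45)) dx by partial fractions, (4*x**2 + 8*x - 108)/(x**3 - 5*x**2 - 9*x + 45) = -2/(x + 3) + 4/(x - 3) + 2/(x - 5): now ∫(2*sin(x)**4*cos(x)/5) dx + ∫(2/(x - 5)) dx + ∫(4/(x - 3)) dx + ∫(-2/(x + 3)) dx + ∫(4*exp(2*x)/5) dx.
Step 3. Evaluate the standard form [assuming x > 5]: now 2*log(x - 5) + ∫(2*sin(x)**4*cos(x)/5) dx + ∫(4/(x - 3)) dx + ∫(-2/(x + 3)) dx + ∫(4*exp(2*x)/5) dx.
Step 4. Evaluate the standard form [assuming x > -3]: now 2*log(x - 5) - 2*log(x + 3) + ∫(2*sin(x)**4*cos(x)/5) dx + ∫(4/(x - 3)) dx + ∫(4*exp(2*x)/5) dx.
Step 5. Evaluate the standard form [assuming x > 3]: now 2*log(x - 5) + 4*log(x - 3) - 2*log(x + 3) + ∫(2*sin(x)**4*cos(x)/5) dx + ∫(4*exp(2*x)/5) dx.
Step 6. Substitute u = sin(x), turning ∫(2*sin(x)**4*cos(x)/5) dx into ∫(2*u**4/5) du: now 2*log(x - 5) + 4*log(x - 3) - 2*log(x + 3) + ∫(2*u**4/5) du + ∫(4*exp(2*x)/5) dx.
Step 7. Evaluate the standard form: now 2*u**5/25 + 2*log(x - 5) + 4*log(x - 3) - 2*log(x + 3) + ∫(4*exp(2*x)/5) dx.
Step 8. Substitute back u = sin(x): now 2*log(x - 5) + 4*log(x - 3) - 2*log(x + 3) + 2*sin(x)**5/25 + ∫(4*exp(2*x)/5) dx.
Step 9. Evaluate the standard form: now 2*exp(2*x)/5 + 2*log(x - 5) + 4*log(x - 3) - 2*log(x + 3) + 2*sin(x)**5/25.
Answer: 2*exp(2*x)/5 + 2*log(x - 5) + 4*log(x - 3) - 2*log(x + 3) + 2*sin(x)**5/25.


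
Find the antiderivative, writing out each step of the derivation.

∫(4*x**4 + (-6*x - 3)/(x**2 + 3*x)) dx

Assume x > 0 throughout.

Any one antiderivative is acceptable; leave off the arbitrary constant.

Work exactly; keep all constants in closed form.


Step 1. Rewrite: now ∫(4*x**4) dx + ∫((-6*x - 3)/(x**2 + 3*x)) dx.
Step 2. Decompose ∫((-6*x - 3)/(x**2 + 3*x)) dx by partial fractions, (-6*x - 3)/(x**2 + 3*x) = -5/(x + 3) - 1/x: now ∫(-1/x) dx + ∫(4*x**4) dx + ∫(-5/(x + 3)) dx.
Step 3. Evaluate the standard form [assuming x > 0]: now -log(x) + ∫(4*x**4) dx + ∫(-5/(x + 3)) dx.
Step 4. Evaluate the standard form [assuming x > -3]: now -log(x) - 5*log(x + 3) + ∫(4*x**4) dx.
Step 5. Evaluate the standard form: now 4*x**5/5 - log(x) - 5*log(x + 3).
Answer: 4*x**5/5 - log(x) - 5*log(x + 3).


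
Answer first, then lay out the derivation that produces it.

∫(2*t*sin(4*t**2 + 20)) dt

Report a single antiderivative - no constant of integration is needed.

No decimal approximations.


The answer is -cos(4*t**2 + 20)/4.
Step 1. Substitute u = t**2 + 5, turning ∫(2*t*sin(4*t**2 + 20)) dt into ∫(sin(4*u)) du: now ∫(sin(4*u)) du.
Step 2. Evaluate the standard form: now -cos(4*u)/4.
Step 3. Substitute back u = t**2 + 5: now -cos(4*t**2 + 20)/4.
Answer: -cos(4*t**2 + 20)/4.


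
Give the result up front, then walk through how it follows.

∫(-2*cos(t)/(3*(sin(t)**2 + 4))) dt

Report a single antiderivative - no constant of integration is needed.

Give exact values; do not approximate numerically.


The answer is -atan(sin(t)/2)/3.
Step 1. Substitute u = sin(t), turning ∫(-2*cos(t)/(3*(sin(t)**2 + 4))) dt into ∫(-2/(3*(u**2 + 4))) du: now ∫(-2/(3*(u**2 + 4))) du.
Step 2. Evaluate the standard form: now -atan(u/2)/3.
Step 3. Substitute back u = sin(t): now -atan(sin(t)/2)/3.
Answer: -atan(sin(t)/2)/3.


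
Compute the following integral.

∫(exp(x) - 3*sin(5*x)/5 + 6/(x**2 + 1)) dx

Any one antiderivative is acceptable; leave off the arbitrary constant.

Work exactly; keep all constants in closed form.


Answer: exp(x) + 3*cos(5*x)/25 + 6*atan(x).


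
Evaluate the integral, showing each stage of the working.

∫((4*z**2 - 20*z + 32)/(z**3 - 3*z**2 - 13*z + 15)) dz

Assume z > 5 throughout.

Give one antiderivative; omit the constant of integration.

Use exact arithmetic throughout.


Step 1. Decompose ∫((4*z**2 - 20*z + 32)/(z**3 - 3*z**2 - 13*z + 15)) dz by partial fractions, (4*z**2 - 20*z + 32)/(z**3 - 3*z**2 - 13*z + 15) = 4/(z + 3) - 1/(z - 1) + 1/(z - 5): now ∫(1/(z - 5)) dz + ∫(-1/(z - 1)) dz + ∫(4/(z + 3)) dz.
Step 2. Evaluate the standard form [assuming z > -3]: now 4*log(z + 3) + ∫(1/(z - 5)) dz + ∫(-1/(z - 1)) dz.
Step 3. Evaluate the standard form [assuming z > 5]: now log(z - 5) + 4*log(z + 3) + ∫(-1/(z - 1)) dz.
Step 4. Evaluate the standard form [assuming z > 1]: now log(z - 5) - log(z - 1) + 4*log(z + 3).
Answer: log(z - 5) - log(z - 1) + 4*log(z + 3).


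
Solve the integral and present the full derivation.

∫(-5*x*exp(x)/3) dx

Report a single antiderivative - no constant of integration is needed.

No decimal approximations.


Step 1. Integrate ∫(-5*x*exp(x)/3) dx by parts with u = x, dv = (-5*exp(x)/3) dx, so v = -5*exp(x)/3: now -5*x*exp(x)/3 + ∫(5*exp(x)/3) dx.
Step 2. Evaluate the standard form: now -5*x*exp(x)/3 + 5*exp(x)/3.
Answer: -5*x*exp(x)/3 + 5*exp(x)/3.


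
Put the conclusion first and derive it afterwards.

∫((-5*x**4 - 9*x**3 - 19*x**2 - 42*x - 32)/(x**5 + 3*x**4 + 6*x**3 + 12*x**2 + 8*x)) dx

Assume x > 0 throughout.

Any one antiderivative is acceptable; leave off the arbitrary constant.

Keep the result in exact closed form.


The answer is -4*log(x) + log(x + 1) - 2*log(x + 2) + 3*atan(x/2)/2.
Step 1. Decompose ∫((-5*x**4 - 9*x**3 - 19*x**2 - 42*x - 32)/(x**5 + 3*x**4 + 6*x**3 + 12*x**2 + 8*x)) dx by partial fractions, (-5*x**4 - 9*x**3 - 19*x**2 - 42*x - 32)/(x**5 + 3*x**4 + 6*x**3 + 12*x**2 + 8*x) = 3/(x**2 + 4) - 2/(x + 2) + 1/(x + 1) - 4/x: now ∫(-4/x) dx + ∫(1/(x + 1)) dx + ∫(-2/(x + 2)) dx + ∫(3/(x**2 + 4)) dx.
Step 2. Evaluate the standard form [assuming x > -1]: now log(x + 1) + ∫(-4/x) dx + ∫(-2/(x + 2)) dx + ∫(3/(x**2 + 4)) dx.
Step 3. Evaluate the standard form [assuming x > 0]: now -4*log(x) + log(x + 1) + ∫(-2/(x + 2)) dx + ∫(3/(x**2 + 4)) dx.
Step 4. Evaluate the standard form [assuming x > -2]: now -4*log(x) + log(x + 1) - 2*log(x + 2) + ∫(3/(x**2 + 4)) dx.
Step 5. Evaluate the standard form: now -4*log(x) + log(x + 1) - 2*log(x + 2) + 3*atan(x/2)/2.
Answer: -4*log(x) + log(x + 1) - 2*log(x + 2) + 3*atan(x/2)/2.


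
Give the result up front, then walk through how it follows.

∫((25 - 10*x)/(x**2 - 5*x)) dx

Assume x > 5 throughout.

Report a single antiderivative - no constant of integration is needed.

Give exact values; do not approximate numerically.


The answer is -5*log(x) - 5*log(x - 5).
Step 1. Decompose ∫((25 - 10*x)/(x**2 - 5*x)) dx by partial fractions, (25 - 10*x)/(x**2 - 5*x) = -5/(x - 5) - 5/x: now ∫(-5/x) dx + ∫(-5/(x - 5)) dx.
Step 2. Evaluate the standard form [assuming x > 0]: now -5*log(x) + ∫(-5/(x - 5)) dx.
Step 3. Evaluate the standard form [assuming x > 5]: now -5*log(x) - 5*log(x - 5).
Answer: -5*log(x) - 5*log(x - 5).


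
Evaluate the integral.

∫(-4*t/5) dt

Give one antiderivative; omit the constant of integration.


Answer: -2*t**2/5.


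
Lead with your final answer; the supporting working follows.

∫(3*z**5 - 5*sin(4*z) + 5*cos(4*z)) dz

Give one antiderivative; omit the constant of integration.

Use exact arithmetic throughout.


The answer is z**6/2 + 5*sin(4*z)/4 + 5*cos(4*z)/4.
Step 1. Rewrite: now ∫(3*z**5) dz + ∫(-5*sin(4*z)) dz + ∫(5*cos(4*z)) dz.
Step 2. Evaluate the standard form: now 5*cos(4*z)/4 + ∫(3*z**5) dz + ∫(5*cos(4*z)) dz.
Step 3. Evaluate the standard form: now z**6/2 + 5*cos(4*z)/4 + ∫(5*cos(4*z)) dz.
Step 4. Evaluate the standard form: now z**6/2 + 5*sin(4*z)/4 + 5*cos(4*z)/4.
Answer: z**6/2 + 5*sin(4*z)/4 + 5*cos(4*z)/4.


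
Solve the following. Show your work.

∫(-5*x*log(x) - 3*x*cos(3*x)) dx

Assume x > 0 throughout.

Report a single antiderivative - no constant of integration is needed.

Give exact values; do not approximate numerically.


Step 1. Rewrite: now ∫(-5*x*log(x)) dx + ∫(-3*x*cos(3*x)) dx.
Step 2. Integrate ∫(-5*x*log(x)) dx by parts with u = log(x), dv = (-5*x) dx, so v = -5*x**2/2 [assuming x > 0]: now -5*x**2*log(x)/2 + ∫(5*x/2) dx + ∫(-3*x*cos(3*x)) dx.
Step 3. Evaluate the standard form: now -5*x**2*log(x)/2 + 5*x**2/4 + ∫(-3*x*cos(3*x)) dx.
Step 4. Integrate ∫(-3*x*cos(3*x)) dx by parts with u = x, dv = (-3*cos(3*x)) dx, so v = -sin(3*x): now -5*x**2*log(x)/2 + 5*x**2/4 - x*sin(3*x) + ∫(sin(3*x)) dx.
Step 5. Evaluate the standard form: now -5*x**2*log(x)/2 + 5*x**2/4 - x*sin(3*x) - cos(3*x)/3.
Answer: -5*x**2*log(x)/2 + 5*x**2/4 - x*sin(3*x) - cos(3*x)/3.


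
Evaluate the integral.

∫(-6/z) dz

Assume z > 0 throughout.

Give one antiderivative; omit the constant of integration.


Answer: -6*log(z).


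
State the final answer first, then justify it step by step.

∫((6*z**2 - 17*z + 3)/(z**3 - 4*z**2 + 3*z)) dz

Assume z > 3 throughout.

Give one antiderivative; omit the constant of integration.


The answer is log(z) + log(z - 3) + 4*log(z - 1).
Step 1. Decompose ∫((6*z**2 - 17*z + 3)/(z**3 - 4*z**2 + 3*z)) dz by partial fractions, (6*z**2 - 17*z + 3)/(z**3 - 4*z**2 + 3*z) = 4/(z - 1) + 1/(z - 3) + 1/z: now ∫(1/z) dz + ∫(1/(z - 3)) dz + ∫(4/(z - 1)) dz.
Step 2. Evaluate the standard form [assuming z > 0]: now log(z) + ∫(1/(z - 3)) dz + ∫(4/(z - 1)) dz.
Step 3. Evaluate the standard form [assuming z > 3]: now log(z) + log(z - 3) + ∫(4/(z - 1)) dz.
Step 4. Evaluate the standard form [assuming z > 1]: now log(z) + log(z - 3) + 4*log(z - 1).
Answer: log(z) + log(z - 3) + 4*log(z - 1).


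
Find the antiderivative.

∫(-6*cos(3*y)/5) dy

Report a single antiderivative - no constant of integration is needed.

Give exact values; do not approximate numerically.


Answer: -2*sin(3*y)/5.


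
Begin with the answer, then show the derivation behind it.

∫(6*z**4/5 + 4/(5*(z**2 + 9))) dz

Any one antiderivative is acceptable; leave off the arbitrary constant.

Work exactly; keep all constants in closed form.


The answer is 6*z**5/25 + 4*atan(z/3)/15.
Step 1. Rewrite: now ∫(6*z**4/5) dz + ∫(4/(5*(z**2 + 9))) dz.
Step 2. Evaluate the standard form: now 4*atan(z/3)/15 + ∫(6*z**4/5) dz.
Step 3. Evaluate the standard form: now 6*z**5/25 + 4*atan(z/3)/15.
Answer: 6*z**5/25 + 4*atan(z/3)/15.


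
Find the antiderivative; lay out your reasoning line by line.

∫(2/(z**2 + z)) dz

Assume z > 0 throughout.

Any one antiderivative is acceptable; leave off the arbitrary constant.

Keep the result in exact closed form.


Step 1. Decompose ∫(2/(z**2 + z)) dz by partial fractions, 2/(z**2 + z) = -2/(z + 1) + 2/z: now ∫(2/z) dz + ∫(-2/(z + 1)) dz.
Step 2. Evaluate the standard form [assuming z > -1]: now -2*log(z + 1) + ∫(2/z) dz.
Step 3. Evaluate the standard form [assuming z > 0]: now 2*log(z) - 2*log(z + 1).
Answer: 2*log(z) - 2*log(z + 1).


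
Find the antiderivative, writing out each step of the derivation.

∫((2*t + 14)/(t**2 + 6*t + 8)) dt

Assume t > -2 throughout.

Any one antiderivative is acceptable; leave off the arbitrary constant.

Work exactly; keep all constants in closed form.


Step 1. Decompose ∫((2*t + 14)/(t**2 + 6*t + 8)) dt by partial fractions, (2*t + 14)/(t**2 + 6*t + 8) = -3/(t + 4) + 5/(t + 2): now ∫(5/(t + 2)) dt + ∫(-3/(t + 4)) dt.
Step 2. Evaluate the standard form [assuming t > -4]: now -3*log(t + 4) + ∫(5/(t + 2)) dt.
Step 3. Evaluate the standard form [assuming t > -2]: now 5*log(t + 2) - 3*log(t + 4).
Answer: 5*log(t + 2) - 3*log(t + 4).


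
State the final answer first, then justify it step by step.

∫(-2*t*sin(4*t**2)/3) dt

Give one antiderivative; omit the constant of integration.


The answer is cos(4*t**2)/12.
Step 1. Substitute u = t**2, turning ∫(-2*t*sin(4*t**2)/3) dt into ∫(-sin(4*u)/3) du: now ∫(-sin(4*u)/3) du.
Step 2. Evaluate the standard form: now cos(4*u)/12.
Step 3. Substitute back u = t**2: now cos(4*t**2)/12.
Answer: cos(4*t**2)/12.


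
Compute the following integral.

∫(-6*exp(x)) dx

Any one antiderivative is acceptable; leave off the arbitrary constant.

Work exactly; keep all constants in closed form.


Answer: -6*exp(x).


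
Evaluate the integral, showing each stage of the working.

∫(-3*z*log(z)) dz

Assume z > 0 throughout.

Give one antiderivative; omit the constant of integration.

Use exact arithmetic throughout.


Step 1. Integrate ∫(-3*z*log(z)) dz by parts with u = log(z), dv = (-3*z) dz, so v = -3*z**2/2 [assuming z > 0]: now -3*z**2*log(z)/2 + ∫(3*z/2) dz.
Step 2. Evaluate the standard form: now -3*z**2*log(z)/2 + 3*z**2/4.
Answer: -3*z**2*log(z)/2 + 3*z**2/4.


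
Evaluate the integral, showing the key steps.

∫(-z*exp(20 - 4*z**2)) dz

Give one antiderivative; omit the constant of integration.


Step 1. Substitute u = z**2 - 5, turning ∫(-z*exp(20 - 4*z**2)) dz into ∫(-exp(-4*u)/2) du: now ∫(-exp(-4*u)/2) du.
Step 2. Evaluate the standard form: now exp(-4*u)/8.
Step 3. Substitute back u = z**2 - 5: now exp(20 - 4*z**2)/8.
Answer: exp(20 - 4*z**2)/8.


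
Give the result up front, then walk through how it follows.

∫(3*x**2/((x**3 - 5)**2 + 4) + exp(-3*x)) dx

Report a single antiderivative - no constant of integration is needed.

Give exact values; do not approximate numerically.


The answer is atan(x**3/2 - 5/2)/2 - exp(-3*x)/3.
Step 1. Rewrite: now ∫(3*x**2/((x**3 - 5)**2 + 4)) dx + ∫(exp(-3*x)) dx.
Step 2. Substitute u = x**3 - 5, turning ∫(3*x**2/((x**3 - 5)**2 + 4)) dx into ∫(1/(u**2 + 4)) du: now ∫(1/(u**2 + 4)) du + ∫(exp(-3*x)) dx.
Step 3. Evaluate the standard form: now atan(u/2)/2 + ∫(exp(-3*x)) dx.
Step 4. Substitute back u = x**3 - 5: now atan(x**3/2 - 5/2)/2 + ∫(exp(-3*x)) dx.
Step 5. Evaluate the standard form: now atan(x**3/2 - 5/2)/2 - exp(-3*x)/3.
Answer: atan(x**3/2 - 5/2)/2 - exp(-3*x)/3.


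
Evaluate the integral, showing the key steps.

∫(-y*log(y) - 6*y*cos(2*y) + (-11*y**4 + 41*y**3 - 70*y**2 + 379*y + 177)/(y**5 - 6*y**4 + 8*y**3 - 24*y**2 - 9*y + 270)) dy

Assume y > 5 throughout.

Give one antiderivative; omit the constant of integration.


Step 1. Rewrite: now ∫(-y*log(y)) dy + ∫(-6*y*cos(2*y)) dy + ∫((-11*y**4 + 41*y**3 - 70*y**2 + 379*y + 177)/(y**5 - 6*y**4 + 8*y**3 - 24*y**2 - 9*y + 270)) dy.
Step 2. Decompose ∫((-11*y**4 + 41*y**3 - 70*y**2 + 379*y + 177)/(y**5 - 6*y**4 + 8*y**3 - 24*y**2 - 9*y + 270)) dy by partial fractions, (-11*y**4 + 41*y**3 - 70*y**2 + 379*y + 177)/(y**5 - 6*y**4 + 8*y**3 - 24*y**2 - 9*y + 270) = -1/(y**2 + 9) - 3/(y + 2) - 5/(y - 3) - 3/(y - 5): now ∫(-y*log(y)) dy + ∫(-6*y*cos(2*y)) dy + ∫(-3/(y - 5)) dy + ∫(-5/(y - 3)) dy + ∫(-3/(y + 2)) dy + ∫(-1/(y**2 + 9)) dy.
Step 3. Evaluate the standard form [assuming y > 3]: now -5*log(y - 3) + ∫(-y*log(y)) dy + ∫(-6*y*cos(2*y)) dy + ∫(-3/(y - 5)) dy + ∫(-3/(y + 2)) dy + ∫(-1/(y**2 + 9)) dy.
Step 4. Evaluate the standard form [assuming y > -2]: now -5*log(y - 3) - 3*log(y + 2) + ∫(-y*log(y)) dy + ∫(-6*y*cos(2*y)) dy + ∫(-3/(y - 5)) dy + ∫(-1/(y**2 + 9)) dy.
Step 5. Evaluate the standard form [assuming y > 5]: now -3*log(y - 5) - 5*log(y - 3) - 3*log(y + 2) + ∫(-y*log(y)) dy + ∫(-6*y*cos(2*y)) dy + ∫(-1/(y**2 + 9)) dy.
Step 6. Evaluate the standard form: now -3*log(y - 5) - 5*log(y - 3) - 3*log(y + 2) - atan(y/3)/3 + ∫(-y*log(y)) dy + ∫(-6*y*cos(2*y)) dy.
Step 7. Integrate ∫(-6*y*cos(2*y)) dy by parts with u = y, dv = (-6*cos(2*y)) dy, so v = -3*sin(2*y): now -3*y*sin(2*y) - 3*log(y - 5) - 5*log(y - 3) - 3*log(y + 2) - atan(y/3)/3 + ∫(-y*log(y)) dy + ∫(3*sin(2*y)) dy.
Step 8. Evaluate the standard form: now -3*y*sin(2*y) - 3*log(y - 5) - 5*log(y - 3) - 3*log(y + 2) - 3*cos(2*y)/2 - atan(y/3)/3 + ∫(-y*log(y)) dy.
Step 9. Integrate ∫(-y*log(y)) dy by parts with u = log(y), dv = (-y) dy, so v = -y**2/2 [assuming y > 0]: now -y**2*log(y)/2 - 3*y*sin(2*y) - 3*log(y - 5) - 5*log(y - 3) - 3*log(y + 2) - 3*cos(2*y)/2 - atan(y/3)/3 + ∫(y/2) dy.
Step 10. Evaluate the standard form: now -y**2*log(y)/2 + y**2/4 - 3*y*sin(2*y) - 3*log(y - 5) - 5*log(y - 3) - 3*log(y + 2) - 3*cos(2*y)/2 - atan(y/3)/3.
Answer: -y**2*log(y)/2 + y**2/4 - 3*y*sin(2*y) - 3*log(y - 5) - 5*log(y - 3) - 3*log(y + 2) - 3*cos(2*y)/2 - atan(y/3)/3.


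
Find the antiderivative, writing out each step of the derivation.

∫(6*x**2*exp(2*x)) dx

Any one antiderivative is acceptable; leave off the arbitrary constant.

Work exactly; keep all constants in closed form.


Step 1. Integrate ∫(6*x**2*exp(2*x)) dx by parts with u = x**2, dv = (6*exp(2*x)) dx, so v = 3*exp(2*x): now 3*x**2*exp(2*x) + ∫(-6*x*exp(2*x)) dx.
Step 2. Integrate ∫(-6*x*exp(2*x)) dx by parts with u = x, dv = (-6*exp(2*x)) dx, so v = -3*exp(2*x): now 3*x**2*exp(2*x) - 3*x*exp(2*x) + ∫(3*exp(2*x)) dx.
Step 3. Evaluate the standard form: now 3*x**2*exp(2*x) - 3*x*exp(2*x) + 3*exp(2*x)/2.
Answer: 3*x**2*exp(2*x) - 3*x*exp(2*x) + 3*exp(2*x)/2.


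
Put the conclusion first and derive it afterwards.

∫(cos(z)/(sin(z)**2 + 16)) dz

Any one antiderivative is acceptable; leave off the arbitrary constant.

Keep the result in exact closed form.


The answer is atan(sin(z)/4)/4.
Step 1. Substitute u = sin(z), turning ∫(cos(z)/(sin(z)**2 + 16)) dz into ∫(1/(u**2 + 16)) du: now ∫(1/(u**2 + 16)) du.
Step 2. Evaluate the standard form: now atan(u/4)/4.
Step 3. Substitute back u = sin(z): now atan(sin(z)/4)/4.
Answer: atan(sin(z)/4)/4.


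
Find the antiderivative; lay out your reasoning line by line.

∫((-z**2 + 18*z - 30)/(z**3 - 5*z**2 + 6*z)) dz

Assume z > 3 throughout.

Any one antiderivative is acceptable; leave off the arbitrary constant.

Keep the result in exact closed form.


Step 1. Decompose ∫((-z**2 + 18*z - 30)/(z**3 - 5*z**2 + 6*z)) dz by partial fractions, (-z**2 + 18*z - 30)/(z**3 - 5*z**2 + 6*z) = -1/(z - 2) + 5/(z - 3) - 5/z: now ∫(-5/z) dz + ∫(5/(z - 3)) dz + ∫(-1/(z - 2)) dz.
Step 2. Evaluate the standard form [assuming z > 2]: now -log(z - 2) + ∫(-5/z) dz + ∫(5/(z - 3)) dz.
Step 3. Evaluate the standard form [assuming z > 3]: now 5*log(z - 3) - log(z - 2) + ∫(-5/z) dz.
Step 4. Evaluate the standard form [assuming z > 0]: now -5*log(z) + 5*log(z - 3) - log(z - 2).
Answer: -5*log(z) + 5*log(z - 3) - log(z - 2).


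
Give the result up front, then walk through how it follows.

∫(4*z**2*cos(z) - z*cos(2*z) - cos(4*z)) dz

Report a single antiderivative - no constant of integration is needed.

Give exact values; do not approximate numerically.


The answer is 4*z**2*sin(z) - z*sin(2*z)/2 + 8*z*cos(z) - 8*sin(z) - sin(4*z)/4 - cos(2*z)/4.
Step 1. Rewrite: now ∫(-z*cos(2*z)) dz + ∫(4*z**2*cos(z)) dz + ∫(-cos(4*z)) dz.
Step 2. Integrate ∫(4*z**2*cos(z)) dz by parts with u = z**2, dv = (4*cos(z)) dz, so v = 4*sin(z): now 4*z**2*sin(z) + ∫(-8*z*sin(z)) dz + ∫(-z*cos(2*z)) dz + ∫(-cos(4*z)) dz.
Step 3. Integrate ∫(-8*z*sin(z)) dz by parts with u = z, dv = (-8*sin(z)) dz, so v = 8*cos(z): now 4*z**2*sin(z) + 8*z*cos(z) + ∫(-z*cos(2*z)) dz + ∫(-8*cos(z)) dz + ∫(-cos(4*z)) dz.
Step 4. Evaluate the standard form: now 4*z**2*sin(z) + 8*z*cos(z) - 8*sin(z) + ∫(-z*cos(2*z)) dz + ∫(-cos(4*z)) dz.
Step 5. Evaluate the standard form: now 4*z**2*sin(z) + 8*z*cos(z) - 8*sin(z) - sin(4*z)/4 + ∫(-z*cos(2*z)) dz.
Step 6. Integrate ∫(-z*cos(2*z)) dz by parts with u = z, dv = (-cos(2*z)) dz, so v = -sin(2*z)/2: now 4*z**2*sin(z) - z*sin(2*z)/2 + 8*z*cos(z) - 8*sin(z) - sin(4*z)/4 + ∫(sin(2*z)/2) dz.
Step 7. Evaluate the standard form: now 4*z**2*sin(z) - z*sin(2*z)/2 + 8*z*cos(z) - 8*sin(z) - sin(4*z)/4 - cos(2*z)/4.
Answer: 4*z**2*sin(z) - z*sin(2*z)/2 + 8*z*cos(z) - 8*sin(z) - sin(4*z)/4 - cos(2*z)/4.


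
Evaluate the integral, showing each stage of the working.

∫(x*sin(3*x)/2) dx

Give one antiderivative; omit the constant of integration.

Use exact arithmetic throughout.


Step 1. Integrate ∫(x*sin(3*x)/2) dx by parts with u = x, dv = (sin(3*x)/2) dx, so v = -cos(3*x)/6: now -x*cos(3*x)/6 + ∫(cos(3*x)/6) dx.
Step 2. Evaluate the standard form: now -x*cos(3*x)/6 + sin(3*x)/18.
Answer: -x*cos(3*x)/6 + sin(3*x)/18.


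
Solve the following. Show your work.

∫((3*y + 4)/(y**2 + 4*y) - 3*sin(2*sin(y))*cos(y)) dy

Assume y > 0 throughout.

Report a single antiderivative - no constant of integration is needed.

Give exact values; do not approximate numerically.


Step 1. Rewrite: now ∫((3*y + 4)/(y**2 + 4*y)) dy + ∫(-3*sin(2*sin(y))*cos(y)) dy.
Step 2. Decompose ∫((3*y + 4)/(y**2 + 4*y)) dy by partial fractions, (3*y + 4)/(y**2 + 4*y) = 2/(y + 4) + 1/y: now ∫(1/y) dy + ∫(-3*sin(2*sin(y))*cos(y)) dy + ∫(2/(y + 4)) dy.
Step 3. Evaluate the standard form [assuming y > 0]: now log(y) + ∫(-3*sin(2*sin(y))*cos(y)) dy + ∫(2/(y + 4)) dy.
Step 4. Evaluate the standard form [assuming y > -4]: now log(y) + 2*log(y + 4) + ∫(-3*sin(2*sin(y))*cos(y)) dy.
Step 5. Substitute u = sin(y), turning ∫(-3*sin(2*sin(y))*cos(y)) dy into ∫(-3*sin(2*u)) du: now log(y) + 2*log(y + 4) + ∫(-3*sin(2*u)) du.
Step 6. Evaluate the standard form: now log(y) + 2*log(y + 4) + 3*cos(2*u)/2.
Step 7. Substitute back u = sin(y): now log(y) + 2*log(y + 4) + 3*cos(2*sin(y))/2.
Answer: log(y) + 2*log(y + 4) + 3*cos(2*sin(y))/2.


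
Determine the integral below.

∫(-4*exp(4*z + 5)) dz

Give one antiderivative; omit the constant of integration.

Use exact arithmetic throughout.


Answer: -exp(4*z + 5).


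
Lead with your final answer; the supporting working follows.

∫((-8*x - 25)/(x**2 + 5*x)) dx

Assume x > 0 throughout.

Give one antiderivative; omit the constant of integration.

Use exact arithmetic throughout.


The answer is -5*log(x) - 3*log(x + 5).
Step 1. Decompose ∫((-8*x - 25)/(x**2 + 5*x)) dx by partial fractions, (-8*x - 25)/(x**2 + 5*x) = -3/(x + 5) - 5/x: now ∫(-5/x) dx + ∫(-3/(x + 5)) dx.
Step 2. Evaluate the standard form [assuming x > -5]: now -3*log(x + 5) + ∫(-5/x) dx.
Step 3. Evaluate the standard form [assuming x > 0]: now -5*log(x) - 3*log(x + 5).
Answer: -5*log(x) - 3*log(x + 5).


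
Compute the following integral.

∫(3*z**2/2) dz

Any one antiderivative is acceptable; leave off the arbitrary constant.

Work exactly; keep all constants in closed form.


Answer: z**3/2.


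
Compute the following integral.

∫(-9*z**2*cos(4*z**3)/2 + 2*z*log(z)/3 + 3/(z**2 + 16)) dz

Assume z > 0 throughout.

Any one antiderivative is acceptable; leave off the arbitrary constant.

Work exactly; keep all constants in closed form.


Answer: z**2*log(z)/3 - z**2/6 - 3*sin(4*z**3)/8 + 3*atan(z/4)/4.


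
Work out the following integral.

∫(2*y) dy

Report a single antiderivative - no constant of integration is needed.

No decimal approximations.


Answer: y**2.


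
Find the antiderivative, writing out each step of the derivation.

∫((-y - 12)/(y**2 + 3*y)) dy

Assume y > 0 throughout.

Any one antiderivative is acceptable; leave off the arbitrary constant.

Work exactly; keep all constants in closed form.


Step 1. Decompose ∫((-y - 12)/(y**2 + 3*y)) dy by partial fractions, (-y - 12)/(y**2 + 3*y) = 3/(y + 3) - 4/y: now ∫(-4/y) dy + ∫(3/(y + 3)) dy.
Step 2. Evaluate the standard form [assuming y > -3]: now 3*log(y + 3) + ∫(-4/y) dy.
Step 3. Evaluate the standard form [assuming y > 0]: now -4*log(y) + 3*log(y + 3).
Answer: -4*log(y) + 3*log(y + 3).


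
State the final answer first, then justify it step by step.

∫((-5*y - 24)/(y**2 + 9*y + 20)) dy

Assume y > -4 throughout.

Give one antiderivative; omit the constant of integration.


The answer is -4*log(y + 4) - log(y + 5).
Step 1. Decompose ∫((-5*y - 24)/(y**2 + 9*y + 20)) dy by partial fractions, (-5*y - 24)/(y**2 + 9*y + 20) = -1/(y + 5) - 4/(y + 4): now ∫(-4/(y + 4)) dy + ∫(-1/(y + 5)) dy.
Step 2. Evaluate the standard form [assuming y > -4]: now -4*log(y + 4) + ∫(-1/(y + 5)) dy.
Step 3. Evaluate the standard form [assuming y > -5]: now -4*log(y + 4) - log(y + 5).
Answer: -4*log(y + 4) - log(y + 5).


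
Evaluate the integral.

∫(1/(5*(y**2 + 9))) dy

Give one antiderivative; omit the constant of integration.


Answer: atan(y/3)/15.


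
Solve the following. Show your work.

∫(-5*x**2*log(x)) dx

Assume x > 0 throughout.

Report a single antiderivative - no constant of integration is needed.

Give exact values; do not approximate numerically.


Step 1. Integrate ∫(-5*x**2*log(x)) dx by parts with u = log(x), dv = (-5*x**2) dx, so v = -5*x**3/3 [assuming x > 0]: now -5*x**3*log(x)/3 + ∫(5*x**2/3) dx.
Step 2. Evaluate the standard form: now -5*x**3*log(x)/3 + 5*x**3/9.
Answer: -5*x**3*log(x)/3 + 5*x**3/9.


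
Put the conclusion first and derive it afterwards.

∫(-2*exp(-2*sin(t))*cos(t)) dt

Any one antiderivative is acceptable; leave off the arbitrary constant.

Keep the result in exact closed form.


The answer is exp(-2*sin(t)).
Step 1. Substitute u = sin(t), turning ∫(-2*exp(-2*sin(t))*cos(t)) dt into ∫(-2*exp(-2*u)) du: now ∫(-2*exp(-2*u)) du.
Step 2. Evaluate the standard form: now exp(-2*u).
Step 3. Substitute back u = sin(t): now exp(-2*sin(t)).
Answer: exp(-2*sin(t)).


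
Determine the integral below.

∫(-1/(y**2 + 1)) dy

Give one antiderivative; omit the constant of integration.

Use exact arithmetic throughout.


Answer: -atan(y).


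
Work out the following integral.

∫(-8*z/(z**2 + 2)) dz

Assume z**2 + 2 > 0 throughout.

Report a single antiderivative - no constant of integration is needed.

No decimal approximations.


Answer: -4*log(z**2 + 2).


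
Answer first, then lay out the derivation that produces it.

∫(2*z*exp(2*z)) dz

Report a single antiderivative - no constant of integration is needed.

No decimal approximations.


The answer is z*exp(2*z) - exp(2*z)/2.
Step 1. Integrate ∫(2*z*exp(2*z)) dz by parts with u = z, dv = (2*exp(2*z)) dz, so v = exp(2*z): now z*exp(2*z) + ∫(-exp(2*z)) dz.
Step 2. Evaluate the standard form: now z*exp(2*z) - exp(2*z)/2.
Answer: z*exp(2*z) - exp(2*z)/2.


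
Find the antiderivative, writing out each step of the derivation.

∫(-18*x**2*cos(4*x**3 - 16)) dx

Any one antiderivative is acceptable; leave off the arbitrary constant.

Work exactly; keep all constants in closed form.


Step 1. Substitute u = x**3 - 4, turning ∫(-18*x**2*cos(4*x**3 - 16)) dx into ∫(-6*cos(4*u)) du: now ∫(-6*cos(4*u)) du.
Step 2. Evaluate the standard form: now -3*sin(4*u)/2.
Step 3. Substitute back u = x**3 - 4: now -3*sin(4*x**3 - 16)/2.
Answer: -3*sin(4*x**3 - 16)/2.


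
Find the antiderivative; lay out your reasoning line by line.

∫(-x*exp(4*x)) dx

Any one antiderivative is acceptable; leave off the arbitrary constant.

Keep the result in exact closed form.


Step 1. Integrate ∫(-x*exp(4*x)) dx by parts with u = x, dv = (-exp(4*x)) dx, so v = -exp(4*x)/4: now -x*exp(4*x)/4 + ∫(exp(4*x)/4) dx.
Step 2. Evaluate the standard form: now -x*exp(4*x)/4 + exp(4*x)/16.
Answer: -x*exp(4*x)/4 + exp(4*x)/16.


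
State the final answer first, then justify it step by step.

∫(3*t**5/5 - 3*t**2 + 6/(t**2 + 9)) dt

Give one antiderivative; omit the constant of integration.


The answer is t**6/10 - t**3 + 2*atan(t/3).
Step 1. Rewrite: now ∫(-3*t**2) dt + ∫(3*t**5/5) dt + ∫(6/(t**2 + 9)) dt.
Step 2. Evaluate the standard form: now -t**3 + ∫(3*t**5/5) dt + ∫(6/(t**2 + 9)) dt.
Step 3. Evaluate the standard form: now -t**3 + 2*atan(t/3) + ∫(3*t**5/5) dt.
Step 4. Evaluate the standard form: now t**6/10 - t**3 + 2*atan(t/3).
Answer: t**6/10 - t**3 + 2*atan(t/3).
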